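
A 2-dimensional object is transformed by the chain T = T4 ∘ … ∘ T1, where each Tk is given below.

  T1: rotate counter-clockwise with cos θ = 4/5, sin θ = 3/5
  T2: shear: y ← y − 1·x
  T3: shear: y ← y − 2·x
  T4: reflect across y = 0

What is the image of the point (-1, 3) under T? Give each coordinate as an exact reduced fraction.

T(p) = (-13/5, -48/5)

T1 rotate counter-clockwise with cos θ = 4/5, sin θ = 3/5: (-1, 3) → (-13/5, 9/5)
T2 shear: y ← y − 1·x: (-13/5, 9/5) → (-13/5, 22/5)
T3 shear: y ← y − 2·x: (-13/5, 22/5) → (-13/5, 48/5)
T4 reflect across y = 0: (-13/5, 48/5) → (-13/5, -48/5)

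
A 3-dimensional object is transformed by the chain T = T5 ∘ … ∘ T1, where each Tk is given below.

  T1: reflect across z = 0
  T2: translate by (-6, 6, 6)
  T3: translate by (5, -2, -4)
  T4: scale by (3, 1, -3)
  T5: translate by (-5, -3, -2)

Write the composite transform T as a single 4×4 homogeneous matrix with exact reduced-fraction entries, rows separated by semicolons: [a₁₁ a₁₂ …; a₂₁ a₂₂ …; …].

T1 = [1 0 0 0; 0 1 0 0; 0 0 -1 0; 0 0 0 1]
T2·T1 = [1 0 0 -6; 0 1 0 6; 0 0 -1 6; 0 0 0 1]
T3·…·T1 = [1 0 0 -1; 0 1 0 4; 0 0 -1 2; 0 0 0 1]
T4·…·T1 = [3 0 0 -3; 0 1 0 4; 0 0 3 -6; 0 0 0 1]
T5·…·T1 = [3 0 0 -8; 0 1 0 1; 0 0 3 -8; 0 0 0 1]

T = [3 0 0 -8; 0 1 0 1; 0 0 3 -8; 0 0 0 1]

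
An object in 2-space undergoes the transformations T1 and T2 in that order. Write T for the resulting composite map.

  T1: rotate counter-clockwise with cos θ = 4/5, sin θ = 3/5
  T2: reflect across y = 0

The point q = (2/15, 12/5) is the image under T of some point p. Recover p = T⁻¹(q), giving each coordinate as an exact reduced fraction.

T1 = [4/5 -3/5 0; 3/5 4/5 0; 0 0 1]
T2·T1 = [4/5 -3/5 0; -3/5 -4/5 0; 0 0 1]
det M = -1; M⁻¹ = [4/5 -3/5 0; -3/5 -4/5 0; 0 0 1]
M⁻¹ · (2/15, 12/5)ᵀ = (-4/3, -2)ᵀ

p = (-4/3, -2)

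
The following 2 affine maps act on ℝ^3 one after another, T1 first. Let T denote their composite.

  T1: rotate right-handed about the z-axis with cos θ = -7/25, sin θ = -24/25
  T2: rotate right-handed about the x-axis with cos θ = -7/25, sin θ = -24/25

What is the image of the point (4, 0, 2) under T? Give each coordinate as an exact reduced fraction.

T(p) = (-28/25, 1872/625, 1954/625)

T1 rotate right-handed about the z-axis with cos θ = -7/25, sin θ = -24/25: (4, 0, 2) → (-28/25, -96/25, 2)
T2 rotate right-handed about the x-axis with cos θ = -7/25, sin θ = -24/25: (-28/25, -96/25, 2) → (-28/25, 1872/625, 1954/625)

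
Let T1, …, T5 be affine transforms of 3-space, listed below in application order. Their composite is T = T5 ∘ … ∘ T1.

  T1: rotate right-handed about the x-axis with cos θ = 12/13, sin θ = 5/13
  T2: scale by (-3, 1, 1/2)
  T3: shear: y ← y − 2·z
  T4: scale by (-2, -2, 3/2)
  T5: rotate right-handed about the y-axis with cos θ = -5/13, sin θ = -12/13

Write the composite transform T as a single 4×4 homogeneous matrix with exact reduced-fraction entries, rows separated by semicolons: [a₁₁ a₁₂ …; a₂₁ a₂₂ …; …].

T = [-30/13 -45/169 -108/169 0; 0 -14/13 34/13 0; 72/13 -75/676 -45/169 0; 0 0 0 1]

T1 = [1 0 0 0; 0 12/13 -5/13 0; 0 5/13 12/13 0; 0 0 0 1]
T2·T1 = [-3 0 0 0; 0 12/13 -5/13 0; 0 5/26 6/13 0; 0 0 0 1]
T3·…·T1 = [-3 0 0 0; 0 7/13 -17/13 0; 0 5/26 6/13 0; 0 0 0 1]
T4·…·T1 = [6 0 0 0; 0 -14/13 34/13 0; 0 15/52 9/13 0; 0 0 0 1]
T5·…·T1 = [-30/13 -45/169 -108/169 0; 0 -14/13 34/13 0; 72/13 -75/676 -45/169 0; 0 0 0 1]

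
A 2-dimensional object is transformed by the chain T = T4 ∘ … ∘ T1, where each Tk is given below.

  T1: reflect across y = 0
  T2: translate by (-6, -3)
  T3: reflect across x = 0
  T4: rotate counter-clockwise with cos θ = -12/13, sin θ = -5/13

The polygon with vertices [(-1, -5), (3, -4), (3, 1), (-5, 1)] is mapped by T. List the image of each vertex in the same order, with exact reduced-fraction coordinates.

image vertices: (-74/13, -59/13), (-31/13, -27/13), (-56/13, 33/13), (-152/13, -7/13)

T1 reflect across y = 0: (-1, -5) → (-1, 5); (3, -4) → (3, 4); (3, 1) → (3, -1); (-5, 1) → (-5, -1)
T2 translate by (-6, -3): (-1, 5) → (-7, 2); (3, 4) → (-3, 1); (3, -1) → (-3, -4); (-5, -1) → (-11, -4)
T3 reflect across x = 0: (-7, 2) → (7, 2); (-3, 1) → (3, 1); (-3, -4) → (3, -4); (-11, -4) → (11, -4)
T4 rotate counter-clockwise with cos θ = -12/13, sin θ = -5/13: (7, 2) → (-74/13, -59/13); (3, 1) → (-31/13, -27/13); (3, -4) → (-56/13, 33/13); (11, -4) → (-152/13, -7/13)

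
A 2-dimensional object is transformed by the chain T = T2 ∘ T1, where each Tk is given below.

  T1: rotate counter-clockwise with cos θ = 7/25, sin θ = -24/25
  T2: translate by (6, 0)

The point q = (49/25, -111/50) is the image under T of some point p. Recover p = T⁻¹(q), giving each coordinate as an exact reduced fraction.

p = (1, -9/2)

T1 = [7/25 24/25 0; -24/25 7/25 0; 0 0 1]
T2·T1 = [7/25 24/25 6; -24/25 7/25 0; 0 0 1]
det M = 1; M⁻¹ = [7/25 -24/25 -42/25; 24/25 7/25 -144/25; 0 0 1]
M⁻¹ · (49/25, -111/50)ᵀ = (1, -9/2)ᵀ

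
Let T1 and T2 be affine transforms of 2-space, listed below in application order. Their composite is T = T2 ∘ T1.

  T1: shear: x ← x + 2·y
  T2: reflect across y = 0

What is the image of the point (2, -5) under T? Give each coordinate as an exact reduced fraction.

T(p) = (-8, 5)

T1 shear: x ← x + 2·y: (2, -5) → (-8, -5)
T2 reflect across y = 0: (-8, -5) → (-8, 5)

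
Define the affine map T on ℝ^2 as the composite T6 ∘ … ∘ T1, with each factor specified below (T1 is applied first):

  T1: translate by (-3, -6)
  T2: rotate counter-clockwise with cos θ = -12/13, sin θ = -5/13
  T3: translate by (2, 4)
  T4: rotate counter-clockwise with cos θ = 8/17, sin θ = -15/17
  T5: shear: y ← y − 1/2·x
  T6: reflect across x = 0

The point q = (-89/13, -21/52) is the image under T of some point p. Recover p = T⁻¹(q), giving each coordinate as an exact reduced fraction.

p = (3, 9/4)

T1 = [1 0 -3; 0 1 -6; 0 0 1]
T2·T1 = [-12/13 5/13 6/13; -5/13 -12/13 87/13; 0 0 1]
T3·…·T1 = [-12/13 5/13 32/13; -5/13 -12/13 139/13; 0 0 1]
T4·…·T1 = [-171/221 -140/221 2341/221; 140/221 -171/221 632/221; 0 0 1]
T5·…·T1 = [-171/221 -140/221 2341/221; 451/442 -101/221 -1077/442; 0 0 1]
T6·…·T1 = [171/221 140/221 -2341/221; 451/442 -101/221 -1077/442; 0 0 1]
det M = -1; M⁻¹ = [101/221 140/221 83/13; 451/442 -171/221 116/13; 0 0 1]
M⁻¹ · (-89/13, -21/52)ᵀ = (3, 9/4)ᵀ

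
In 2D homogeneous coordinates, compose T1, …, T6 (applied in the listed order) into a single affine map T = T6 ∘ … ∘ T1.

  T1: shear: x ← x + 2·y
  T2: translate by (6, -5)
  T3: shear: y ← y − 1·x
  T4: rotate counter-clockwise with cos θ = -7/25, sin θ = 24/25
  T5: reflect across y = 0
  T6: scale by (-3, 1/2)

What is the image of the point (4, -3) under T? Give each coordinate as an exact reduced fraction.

T1 shear: x ← x + 2·y: (4, -3) → (-2, -3)
T2 translate by (6, -5): (-2, -3) → (4, -8)
T3 shear: y ← y − 1·x: (4, -8) → (4, -12)
T4 rotate counter-clockwise with cos θ = -7/25, sin θ = 24/25: (4, -12) → (52/5, 36/5)
T5 reflect across y = 0: (52/5, 36/5) → (52/5, -36/5)
T6 scale by (-3, 1/2): (52/5, -36/5) → (-156/5, -18/5)

T(p) = (-156/5, -18/5)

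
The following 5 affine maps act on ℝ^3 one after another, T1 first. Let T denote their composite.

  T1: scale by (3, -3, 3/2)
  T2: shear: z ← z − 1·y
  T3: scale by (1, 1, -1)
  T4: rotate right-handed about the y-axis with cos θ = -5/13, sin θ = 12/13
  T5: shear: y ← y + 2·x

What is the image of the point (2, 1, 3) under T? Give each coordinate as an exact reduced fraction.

T1 scale by (3, -3, 3/2): (2, 1, 3) → (6, -3, 9/2)
T2 shear: z ← z − 1·y: (6, -3, 9/2) → (6, -3, 15/2)
T3 scale by (1, 1, -1): (6, -3, 15/2) → (6, -3, -15/2)
T4 rotate right-handed about the y-axis with cos θ = -5/13, sin θ = 12/13: (6, -3, -15/2) → (-120/13, -3, -69/26)
T5 shear: y ← y + 2·x: (-120/13, -3, -69/26) → (-120/13, -279/13, -69/26)

T(p) = (-120/13, -279/13, -69/26)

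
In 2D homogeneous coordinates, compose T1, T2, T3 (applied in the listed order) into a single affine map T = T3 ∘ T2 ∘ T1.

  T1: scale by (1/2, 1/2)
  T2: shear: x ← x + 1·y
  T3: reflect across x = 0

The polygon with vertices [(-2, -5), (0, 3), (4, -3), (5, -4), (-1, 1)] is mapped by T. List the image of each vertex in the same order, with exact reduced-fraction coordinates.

image vertices: (7/2, -5/2), (-3/2, 3/2), (-1/2, -3/2), (-1/2, -2), (0, 1/2)

T1 scale by (1/2, 1/2): (-2, -5) → (-1, -5/2); (0, 3) → (0, 3/2); (4, -3) → (2, -3/2); (5, -4) → (5/2, -2); (-1, 1) → (-1/2, 1/2)
T2 shear: x ← x + 1·y: (-1, -5/2) → (-7/2, -5/2); (0, 3/2) → (3/2, 3/2); (2, -3/2) → (1/2, -3/2); (5/2, -2) → (1/2, -2); (-1/2, 1/2) → (0, 1/2)
T3 reflect across x = 0: (-7/2, -5/2) → (7/2, -5/2); (3/2, 3/2) → (-3/2, 3/2); (1/2, -3/2) → (-1/2, -3/2); (1/2, -2) → (-1/2, -2); (0, 1/2) → (0, 1/2)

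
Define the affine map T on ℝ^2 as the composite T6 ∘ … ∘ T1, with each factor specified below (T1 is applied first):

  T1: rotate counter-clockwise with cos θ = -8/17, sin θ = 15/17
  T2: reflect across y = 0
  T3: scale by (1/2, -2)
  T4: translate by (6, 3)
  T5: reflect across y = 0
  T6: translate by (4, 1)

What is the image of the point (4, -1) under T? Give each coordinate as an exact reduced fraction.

T(p) = (19/2, -10)

T1 rotate counter-clockwise with cos θ = -8/17, sin θ = 15/17: (4, -1) → (-1, 4)
T2 reflect across y = 0: (-1, 4) → (-1, -4)
T3 scale by (1/2, -2): (-1, -4) → (-1/2, 8)
T4 translate by (6, 3): (-1/2, 8) → (11/2, 11)
T5 reflect across y = 0: (11/2, 11) → (11/2, -11)
T6 translate by (4, 1): (11/2, -11) → (19/2, -10)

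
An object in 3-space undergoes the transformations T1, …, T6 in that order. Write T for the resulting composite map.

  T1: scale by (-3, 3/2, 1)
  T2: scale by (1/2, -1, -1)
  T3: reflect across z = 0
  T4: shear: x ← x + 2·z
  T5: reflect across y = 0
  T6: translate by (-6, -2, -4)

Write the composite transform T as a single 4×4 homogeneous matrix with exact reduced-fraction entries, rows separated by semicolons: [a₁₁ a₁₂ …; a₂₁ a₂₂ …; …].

T = [-3/2 0 2 -6; 0 3/2 0 -2; 0 0 1 -4; 0 0 0 1]

T1 = [-3 0 0 0; 0 3/2 0 0; 0 0 1 0; 0 0 0 1]
T2·T1 = [-3/2 0 0 0; 0 -3/2 0 0; 0 0 -1 0; 0 0 0 1]
T3·…·T1 = [-3/2 0 0 0; 0 -3/2 0 0; 0 0 1 0; 0 0 0 1]
T4·…·T1 = [-3/2 0 2 0; 0 -3/2 0 0; 0 0 1 0; 0 0 0 1]
T5·…·T1 = [-3/2 0 2 0; 0 3/2 0 0; 0 0 1 0; 0 0 0 1]
T6·…·T1 = [-3/2 0 2 -6; 0 3/2 0 -2; 0 0 1 -4; 0 0 0 1]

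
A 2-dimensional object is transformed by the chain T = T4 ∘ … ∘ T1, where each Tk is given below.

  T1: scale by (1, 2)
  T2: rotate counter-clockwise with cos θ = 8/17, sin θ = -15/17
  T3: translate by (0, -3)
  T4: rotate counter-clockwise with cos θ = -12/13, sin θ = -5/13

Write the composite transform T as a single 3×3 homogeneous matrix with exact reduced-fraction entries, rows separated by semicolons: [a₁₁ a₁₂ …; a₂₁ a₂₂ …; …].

T = [-171/221 -280/221 -15/13; 140/221 -342/221 36/13; 0 0 1]

T1 = [1 0 0; 0 2 0; 0 0 1]
T2·T1 = [8/17 30/17 0; -15/17 16/17 0; 0 0 1]
T3·…·T1 = [8/17 30/17 0; -15/17 16/17 -3; 0 0 1]
T4·…·T1 = [-171/221 -280/221 -15/13; 140/221 -342/221 36/13; 0 0 1]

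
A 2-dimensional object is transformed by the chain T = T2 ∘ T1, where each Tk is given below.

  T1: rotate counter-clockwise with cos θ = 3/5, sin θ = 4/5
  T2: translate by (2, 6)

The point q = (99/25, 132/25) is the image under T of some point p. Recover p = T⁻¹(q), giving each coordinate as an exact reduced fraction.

T1 = [3/5 -4/5 0; 4/5 3/5 0; 0 0 1]
T2·T1 = [3/5 -4/5 2; 4/5 3/5 6; 0 0 1]
det M = 1; M⁻¹ = [3/5 4/5 -6; -4/5 3/5 -2; 0 0 1]
M⁻¹ · (99/25, 132/25)ᵀ = (3/5, -2)ᵀ

p = (3/5, -2)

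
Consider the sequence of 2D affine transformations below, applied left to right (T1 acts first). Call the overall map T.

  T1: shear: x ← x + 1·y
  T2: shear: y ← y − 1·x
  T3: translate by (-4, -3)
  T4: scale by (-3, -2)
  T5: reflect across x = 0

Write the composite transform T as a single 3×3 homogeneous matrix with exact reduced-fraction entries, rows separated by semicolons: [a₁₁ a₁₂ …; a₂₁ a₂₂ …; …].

T1 = [1 1 0; 0 1 0; 0 0 1]
T2·T1 = [1 1 0; -1 0 0; 0 0 1]
T3·…·T1 = [1 1 -4; -1 0 -3; 0 0 1]
T4·…·T1 = [-3 -3 12; 2 0 6; 0 0 1]
T5·…·T1 = [3 3 -12; 2 0 6; 0 0 1]

T = [3 3 -12; 2 0 6; 0 0 1]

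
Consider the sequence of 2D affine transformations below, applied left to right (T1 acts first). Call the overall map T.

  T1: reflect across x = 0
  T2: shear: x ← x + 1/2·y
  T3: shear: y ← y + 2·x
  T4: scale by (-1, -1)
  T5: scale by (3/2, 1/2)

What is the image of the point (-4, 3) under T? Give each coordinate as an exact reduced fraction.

T1 reflect across x = 0: (-4, 3) → (4, 3)
T2 shear: x ← x + 1/2·y: (4, 3) → (11/2, 3)
T3 shear: y ← y + 2·x: (11/2, 3) → (11/2, 14)
T4 scale by (-1, -1): (11/2, 14) → (-11/2, -14)
T5 scale by (3/2, 1/2): (-11/2, -14) → (-33/4, -7)

T(p) = (-33/4, -7)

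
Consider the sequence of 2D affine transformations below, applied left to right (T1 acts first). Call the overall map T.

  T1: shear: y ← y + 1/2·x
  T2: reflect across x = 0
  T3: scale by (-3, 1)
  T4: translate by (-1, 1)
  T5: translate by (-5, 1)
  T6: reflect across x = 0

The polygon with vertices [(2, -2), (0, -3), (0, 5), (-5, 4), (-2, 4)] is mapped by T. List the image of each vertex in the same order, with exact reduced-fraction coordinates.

T1 shear: y ← y + 1/2·x: (2, -2) → (2, -1); (0, -3) → (0, -3); (0, 5) → (0, 5); (-5, 4) → (-5, 3/2); (-2, 4) → (-2, 3)
T2 reflect across x = 0: (2, -1) → (-2, -1); (0, -3) → (0, -3); (0, 5) → (0, 5); (-5, 3/2) → (5, 3/2); (-2, 3) → (2, 3)
T3 scale by (-3, 1): (-2, -1) → (6, -1); (0, -3) → (0, -3); (0, 5) → (0, 5); (5, 3/2) → (-15, 3/2); (2, 3) → (-6, 3)
T4 translate by (-1, 1): (6, -1) → (5, 0); (0, -3) → (-1, -2); (0, 5) → (-1, 6); (-15, 3/2) → (-16, 5/2); (-6, 3) → (-7, 4)
T5 translate by (-5, 1): (5, 0) → (0, 1); (-1, -2) → (-6, -1); (-1, 6) → (-6, 7); (-16, 5/2) → (-21, 7/2); (-7, 4) → (-12, 5)
T6 reflect across x = 0: (0, 1) → (0, 1); (-6, -1) → (6, -1); (-6, 7) → (6, 7); (-21, 7/2) → (21, 7/2); (-12, 5) → (12, 5)

image vertices: (0, 1), (6, -1), (6, 7), (21, 7/2), (12, 5)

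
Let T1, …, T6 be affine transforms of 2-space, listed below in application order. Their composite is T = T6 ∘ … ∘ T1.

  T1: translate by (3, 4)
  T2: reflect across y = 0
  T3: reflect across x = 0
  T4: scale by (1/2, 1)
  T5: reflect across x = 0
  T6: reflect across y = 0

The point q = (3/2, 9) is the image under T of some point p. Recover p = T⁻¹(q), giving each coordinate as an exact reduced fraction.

p = (0, 5)

T1 = [1 0 3; 0 1 4; 0 0 1]
T2·T1 = [1 0 3; 0 -1 -4; 0 0 1]
T3·…·T1 = [-1 0 -3; 0 -1 -4; 0 0 1]
T4·…·T1 = [-1/2 0 -3/2; 0 -1 -4; 0 0 1]
T5·…·T1 = [1/2 0 3/2; 0 -1 -4; 0 0 1]
T6·…·T1 = [1/2 0 3/2; 0 1 4; 0 0 1]
det M = 1/2; M⁻¹ = [2 0 -3; 0 1 -4; 0 0 1]
M⁻¹ · (3/2, 9)ᵀ = (0, 5)ᵀ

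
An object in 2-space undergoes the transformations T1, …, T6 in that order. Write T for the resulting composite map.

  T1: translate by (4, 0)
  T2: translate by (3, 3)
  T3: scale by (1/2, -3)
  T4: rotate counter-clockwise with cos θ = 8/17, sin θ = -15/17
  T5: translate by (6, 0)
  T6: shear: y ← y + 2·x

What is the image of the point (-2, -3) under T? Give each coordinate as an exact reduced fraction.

T1 translate by (4, 0): (-2, -3) → (2, -3)
T2 translate by (3, 3): (2, -3) → (5, 0)
T3 scale by (1/2, -3): (5, 0) → (5/2, 0)
T4 rotate counter-clockwise with cos θ = 8/17, sin θ = -15/17: (5/2, 0) → (20/17, -75/34)
T5 translate by (6, 0): (20/17, -75/34) → (122/17, -75/34)
T6 shear: y ← y + 2·x: (122/17, -75/34) → (122/17, 413/34)

T(p) = (122/17, 413/34)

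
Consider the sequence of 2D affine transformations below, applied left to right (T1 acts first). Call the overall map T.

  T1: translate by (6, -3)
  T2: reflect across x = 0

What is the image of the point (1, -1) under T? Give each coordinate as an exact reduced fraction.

T1 translate by (6, -3): (1, -1) → (7, -4)
T2 reflect across x = 0: (7, -4) → (-7, -4)

T(p) = (-7, -4)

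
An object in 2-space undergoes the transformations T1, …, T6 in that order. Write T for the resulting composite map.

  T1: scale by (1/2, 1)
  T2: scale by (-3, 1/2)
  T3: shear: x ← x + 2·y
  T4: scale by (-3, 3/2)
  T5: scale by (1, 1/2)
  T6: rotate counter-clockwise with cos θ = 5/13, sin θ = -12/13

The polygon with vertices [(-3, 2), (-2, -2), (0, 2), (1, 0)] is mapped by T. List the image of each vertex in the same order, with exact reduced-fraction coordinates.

T1 scale by (1/2, 1): (-3, 2) → (-3/2, 2); (-2, -2) → (-1, -2); (0, 2) → (0, 2); (1, 0) → (1/2, 0)
T2 scale by (-3, 1/2): (-3/2, 2) → (9/2, 1); (-1, -2) → (3, -1); (0, 2) → (0, 1); (1/2, 0) → (-3/2, 0)
T3 shear: x ← x + 2·y: (9/2, 1) → (13/2, 1); (3, -1) → (1, -1); (0, 1) → (2, 1); (-3/2, 0) → (-3/2, 0)
T4 scale by (-3, 3/2): (13/2, 1) → (-39/2, 3/2); (1, -1) → (-3, -3/2); (2, 1) → (-6, 3/2); (-3/2, 0) → (9/2, 0)
T5 scale by (1, 1/2): (-39/2, 3/2) → (-39/2, 3/4); (-3, -3/2) → (-3, -3/4); (-6, 3/2) → (-6, 3/4); (9/2, 0) → (9/2, 0)
T6 rotate counter-clockwise with cos θ = 5/13, sin θ = -12/13: (-39/2, 3/4) → (-177/26, 951/52); (-3, -3/4) → (-24/13, 129/52); (-6, 3/4) → (-21/13, 303/52); (9/2, 0) → (45/26, -54/13)

image vertices: (-177/26, 951/52), (-24/13, 129/52), (-21/13, 303/52), (45/26, -54/13)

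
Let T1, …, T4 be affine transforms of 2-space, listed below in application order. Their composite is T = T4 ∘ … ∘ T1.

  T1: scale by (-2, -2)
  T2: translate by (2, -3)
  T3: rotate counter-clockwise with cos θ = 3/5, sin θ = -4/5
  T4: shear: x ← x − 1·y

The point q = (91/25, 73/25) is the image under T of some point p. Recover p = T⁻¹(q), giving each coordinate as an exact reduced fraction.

p = (1/5, -5)

T1 = [-2 0 0; 0 -2 0; 0 0 1]
T2·T1 = [-2 0 2; 0 -2 -3; 0 0 1]
T3·…·T1 = [-6/5 -8/5 -6/5; 8/5 -6/5 -17/5; 0 0 1]
T4·…·T1 = [-14/5 -2/5 11/5; 8/5 -6/5 -17/5; 0 0 1]
det M = 4; M⁻¹ = [-3/10 1/10 1; -2/5 -7/10 -3/2; 0 0 1]
M⁻¹ · (91/25, 73/25)ᵀ = (1/5, -5)ᵀ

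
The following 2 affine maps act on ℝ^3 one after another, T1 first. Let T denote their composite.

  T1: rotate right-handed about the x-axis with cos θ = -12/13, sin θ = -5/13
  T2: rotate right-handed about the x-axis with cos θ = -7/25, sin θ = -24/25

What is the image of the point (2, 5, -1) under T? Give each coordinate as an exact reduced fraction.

T(p) = (2, 11/25, 127/25)

T1 rotate right-handed about the x-axis with cos θ = -12/13, sin θ = -5/13: (2, 5, -1) → (2, -5, -1)
T2 rotate right-handed about the x-axis with cos θ = -7/25, sin θ = -24/25: (2, -5, -1) → (2, 11/25, 127/25)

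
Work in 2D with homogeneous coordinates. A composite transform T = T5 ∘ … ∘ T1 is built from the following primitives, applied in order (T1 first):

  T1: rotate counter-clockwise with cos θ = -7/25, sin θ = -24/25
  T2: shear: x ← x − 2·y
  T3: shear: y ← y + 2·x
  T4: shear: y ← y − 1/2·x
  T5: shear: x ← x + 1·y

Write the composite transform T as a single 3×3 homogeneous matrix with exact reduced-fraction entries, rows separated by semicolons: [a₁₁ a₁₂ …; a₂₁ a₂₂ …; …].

T1 = [-7/25 24/25 0; -24/25 -7/25 0; 0 0 1]
T2·T1 = [41/25 38/25 0; -24/25 -7/25 0; 0 0 1]
T3·…·T1 = [41/25 38/25 0; 58/25 69/25 0; 0 0 1]
T4·…·T1 = [41/25 38/25 0; 3/2 2 0; 0 0 1]
T5·…·T1 = [157/50 88/25 0; 3/2 2 0; 0 0 1]

T = [157/50 88/25 0; 3/2 2 0; 0 0 1]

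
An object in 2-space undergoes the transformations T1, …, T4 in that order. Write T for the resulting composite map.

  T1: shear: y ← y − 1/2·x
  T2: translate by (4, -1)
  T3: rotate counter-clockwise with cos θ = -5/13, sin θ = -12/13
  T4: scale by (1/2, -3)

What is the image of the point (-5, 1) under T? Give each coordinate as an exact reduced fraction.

T1 shear: y ← y − 1/2·x: (-5, 1) → (-5, 7/2)
T2 translate by (4, -1): (-5, 7/2) → (-1, 5/2)
T3 rotate counter-clockwise with cos θ = -5/13, sin θ = -12/13: (-1, 5/2) → (35/13, -1/26)
T4 scale by (1/2, -3): (35/13, -1/26) → (35/26, 3/26)

T(p) = (35/26, 3/26)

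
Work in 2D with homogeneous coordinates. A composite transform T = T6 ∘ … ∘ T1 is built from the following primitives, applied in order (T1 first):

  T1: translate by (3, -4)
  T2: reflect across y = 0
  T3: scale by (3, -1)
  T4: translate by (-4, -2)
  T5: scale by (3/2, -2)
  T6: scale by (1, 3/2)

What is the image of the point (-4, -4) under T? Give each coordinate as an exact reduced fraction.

T(p) = (-21/2, 30)

T1 translate by (3, -4): (-4, -4) → (-1, -8)
T2 reflect across y = 0: (-1, -8) → (-1, 8)
T3 scale by (3, -1): (-1, 8) → (-3, -8)
T4 translate by (-4, -2): (-3, -8) → (-7, -10)
T5 scale by (3/2, -2): (-7, -10) → (-21/2, 20)
T6 scale by (1, 3/2): (-21/2, 20) → (-21/2, 30)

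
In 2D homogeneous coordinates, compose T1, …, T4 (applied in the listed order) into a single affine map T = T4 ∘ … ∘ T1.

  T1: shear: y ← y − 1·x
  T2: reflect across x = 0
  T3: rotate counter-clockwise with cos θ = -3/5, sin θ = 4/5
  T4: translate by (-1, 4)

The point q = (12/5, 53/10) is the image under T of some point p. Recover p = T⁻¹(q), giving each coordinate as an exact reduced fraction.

T1 = [1 0 0; -1 1 0; 0 0 1]
T2·T1 = [-1 0 0; -1 1 0; 0 0 1]
T3·…·T1 = [7/5 -4/5 0; -1/5 -3/5 0; 0 0 1]
T4·…·T1 = [7/5 -4/5 -1; -1/5 -3/5 4; 0 0 1]
det M = -1; M⁻¹ = [3/5 -4/5 19/5; -1/5 -7/5 27/5; 0 0 1]
M⁻¹ · (12/5, 53/10)ᵀ = (1, -5/2)ᵀ

p = (1, -5/2)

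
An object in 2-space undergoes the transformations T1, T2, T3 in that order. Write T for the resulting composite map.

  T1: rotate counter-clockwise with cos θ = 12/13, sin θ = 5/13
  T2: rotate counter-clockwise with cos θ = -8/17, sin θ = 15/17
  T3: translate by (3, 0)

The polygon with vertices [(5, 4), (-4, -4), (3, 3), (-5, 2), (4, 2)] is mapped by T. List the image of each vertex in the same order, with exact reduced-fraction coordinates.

image vertices: (-752/221, 16/221), (1907/221, 124/221), (-270/221, -93/221), (1238/221, -1042/221), (-301/221, 218/221)

T1 rotate counter-clockwise with cos θ = 12/13, sin θ = 5/13: (5, 4) → (40/13, 73/13); (-4, -4) → (-28/13, -68/13); (3, 3) → (21/13, 51/13); (-5, 2) → (-70/13, -1/13); (4, 2) → (38/13, 44/13)
T2 rotate counter-clockwise with cos θ = -8/17, sin θ = 15/17: (40/13, 73/13) → (-1415/221, 16/221); (-28/13, -68/13) → (1244/221, 124/221); (21/13, 51/13) → (-933/221, -93/221); (-70/13, -1/13) → (575/221, -1042/221); (38/13, 44/13) → (-964/221, 218/221)
T3 translate by (3, 0): (-1415/221, 16/221) → (-752/221, 16/221); (1244/221, 124/221) → (1907/221, 124/221); (-933/221, -93/221) → (-270/221, -93/221); (575/221, -1042/221) → (1238/221, -1042/221); (-964/221, 218/221) → (-301/221, 218/221)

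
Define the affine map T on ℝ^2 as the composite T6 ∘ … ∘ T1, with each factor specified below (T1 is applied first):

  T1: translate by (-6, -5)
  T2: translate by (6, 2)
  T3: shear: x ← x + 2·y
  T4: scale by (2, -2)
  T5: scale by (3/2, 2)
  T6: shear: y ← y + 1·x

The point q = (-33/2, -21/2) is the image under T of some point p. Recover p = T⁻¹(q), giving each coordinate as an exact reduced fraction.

p = (-5/2, 3/2)

T1 = [1 0 -6; 0 1 -5; 0 0 1]
T2·T1 = [1 0 0; 0 1 -3; 0 0 1]
T3·…·T1 = [1 2 -6; 0 1 -3; 0 0 1]
T4·…·T1 = [2 4 -12; 0 -2 6; 0 0 1]
T5·…·T1 = [3 6 -18; 0 -4 12; 0 0 1]
T6·…·T1 = [3 6 -18; 3 2 -6; 0 0 1]
det M = -12; M⁻¹ = [-1/6 1/2 0; 1/4 -1/4 3; 0 0 1]
M⁻¹ · (-33/2, -21/2)ᵀ = (-5/2, 3/2)ᵀ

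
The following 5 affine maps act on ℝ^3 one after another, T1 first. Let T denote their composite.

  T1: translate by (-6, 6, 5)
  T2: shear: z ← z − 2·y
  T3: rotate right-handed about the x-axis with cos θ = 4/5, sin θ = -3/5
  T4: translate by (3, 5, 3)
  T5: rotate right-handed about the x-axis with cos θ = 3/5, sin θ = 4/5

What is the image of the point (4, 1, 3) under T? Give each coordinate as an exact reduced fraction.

T1 translate by (-6, 6, 5): (4, 1, 3) → (-2, 7, 8)
T2 shear: z ← z − 2·y: (-2, 7, 8) → (-2, 7, -6)
T3 rotate right-handed about the x-axis with cos θ = 4/5, sin θ = -3/5: (-2, 7, -6) → (-2, 2, -9)
T4 translate by (3, 5, 3): (-2, 2, -9) → (1, 7, -6)
T5 rotate right-handed about the x-axis with cos θ = 3/5, sin θ = 4/5: (1, 7, -6) → (1, 9, 2)

T(p) = (1, 9, 2)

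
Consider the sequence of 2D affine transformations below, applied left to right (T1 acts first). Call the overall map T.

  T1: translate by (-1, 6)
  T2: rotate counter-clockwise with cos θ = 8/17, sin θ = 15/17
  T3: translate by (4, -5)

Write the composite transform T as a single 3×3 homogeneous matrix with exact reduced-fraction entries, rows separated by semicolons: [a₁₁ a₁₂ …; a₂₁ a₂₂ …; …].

T = [8/17 -15/17 -30/17; 15/17 8/17 -52/17; 0 0 1]

T1 = [1 0 -1; 0 1 6; 0 0 1]
T2·T1 = [8/17 -15/17 -98/17; 15/17 8/17 33/17; 0 0 1]
T3·…·T1 = [8/17 -15/17 -30/17; 15/17 8/17 -52/17; 0 0 1]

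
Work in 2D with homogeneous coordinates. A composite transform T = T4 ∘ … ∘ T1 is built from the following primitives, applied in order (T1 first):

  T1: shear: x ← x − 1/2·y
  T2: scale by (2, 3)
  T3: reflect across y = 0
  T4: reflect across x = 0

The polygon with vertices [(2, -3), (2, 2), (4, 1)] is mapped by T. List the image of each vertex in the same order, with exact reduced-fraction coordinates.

T1 shear: x ← x − 1/2·y: (2, -3) → (7/2, -3); (2, 2) → (1, 2); (4, 1) → (7/2, 1)
T2 scale by (2, 3): (7/2, -3) → (7, -9); (1, 2) → (2, 6); (7/2, 1) → (7, 3)
T3 reflect across y = 0: (7, -9) → (7, 9); (2, 6) → (2, -6); (7, 3) → (7, -3)
T4 reflect across x = 0: (7, 9) → (-7, 9); (2, -6) → (-2, -6); (7, -3) → (-7, -3)

image vertices: (-7, 9), (-2, -6), (-7, -3)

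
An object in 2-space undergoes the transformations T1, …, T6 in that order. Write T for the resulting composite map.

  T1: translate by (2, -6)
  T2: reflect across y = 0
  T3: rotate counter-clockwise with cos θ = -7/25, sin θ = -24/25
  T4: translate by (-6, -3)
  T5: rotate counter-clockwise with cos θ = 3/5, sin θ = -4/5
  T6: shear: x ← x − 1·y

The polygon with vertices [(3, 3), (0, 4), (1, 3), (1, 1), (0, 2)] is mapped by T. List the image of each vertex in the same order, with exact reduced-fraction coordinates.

image vertices: (-1007/125, -196/125), (-949/125, 53/125), (-861/125, -108/125), (-539/125, -342/125), (-627/125, -181/125)

T1 translate by (2, -6): (3, 3) → (5, -3); (0, 4) → (2, -2); (1, 3) → (3, -3); (1, 1) → (3, -5); (0, 2) → (2, -4)
T2 reflect across y = 0: (5, -3) → (5, 3); (2, -2) → (2, 2); (3, -3) → (3, 3); (3, -5) → (3, 5); (2, -4) → (2, 4)
T3 rotate counter-clockwise with cos θ = -7/25, sin θ = -24/25: (5, 3) → (37/25, -141/25); (2, 2) → (34/25, -62/25); (3, 3) → (51/25, -93/25); (3, 5) → (99/25, -107/25); (2, 4) → (82/25, -76/25)
T4 translate by (-6, -3): (37/25, -141/25) → (-113/25, -216/25); (34/25, -62/25) → (-116/25, -137/25); (51/25, -93/25) → (-99/25, -168/25); (99/25, -107/25) → (-51/25, -182/25); (82/25, -76/25) → (-68/25, -151/25)
T5 rotate counter-clockwise with cos θ = 3/5, sin θ = -4/5: (-113/25, -216/25) → (-1203/125, -196/125); (-116/25, -137/25) → (-896/125, 53/125); (-99/25, -168/25) → (-969/125, -108/125); (-51/25, -182/25) → (-881/125, -342/125); (-68/25, -151/25) → (-808/125, -181/125)
T6 shear: x ← x − 1·y: (-1203/125, -196/125) → (-1007/125, -196/125); (-896/125, 53/125) → (-949/125, 53/125); (-969/125, -108/125) → (-861/125, -108/125); (-881/125, -342/125) → (-539/125, -342/125); (-808/125, -181/125) → (-627/125, -181/125)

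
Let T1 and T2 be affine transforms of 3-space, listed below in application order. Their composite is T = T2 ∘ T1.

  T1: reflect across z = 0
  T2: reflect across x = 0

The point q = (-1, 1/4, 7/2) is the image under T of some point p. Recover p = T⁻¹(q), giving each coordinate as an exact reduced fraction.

T1 = [1 0 0 0; 0 1 0 0; 0 0 -1 0; 0 0 0 1]
T2·T1 = [-1 0 0 0; 0 1 0 0; 0 0 -1 0; 0 0 0 1]
det M = 1; M⁻¹ = [-1 0 0 0; 0 1 0 0; 0 0 -1 0; 0 0 0 1]
M⁻¹ · (-1, 1/4, 7/2)ᵀ = (1, 1/4, -7/2)ᵀ

p = (1, 1/4, -7/2)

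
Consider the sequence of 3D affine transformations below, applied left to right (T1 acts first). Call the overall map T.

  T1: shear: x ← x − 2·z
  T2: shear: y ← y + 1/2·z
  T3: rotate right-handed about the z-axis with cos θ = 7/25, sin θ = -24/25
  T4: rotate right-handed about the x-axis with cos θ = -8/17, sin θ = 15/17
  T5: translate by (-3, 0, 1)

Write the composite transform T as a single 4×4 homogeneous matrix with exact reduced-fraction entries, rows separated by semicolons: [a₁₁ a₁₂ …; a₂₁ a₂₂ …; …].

T1 = [1 0 -2 0; 0 1 0 0; 0 0 1 0; 0 0 0 1]
T2·T1 = [1 0 -2 0; 0 1 1/2 0; 0 0 1 0; 0 0 0 1]
T3·…·T1 = [7/25 24/25 -2/25 0; -24/25 7/25 103/50 0; 0 0 1 0; 0 0 0 1]
T4·…·T1 = [7/25 24/25 -2/25 0; 192/425 -56/425 -787/425 0; -72/85 21/85 229/170 0; 0 0 0 1]
T5·…·T1 = [7/25 24/25 -2/25 -3; 192/425 -56/425 -787/425 0; -72/85 21/85 229/170 1; 0 0 0 1]

T = [7/25 24/25 -2/25 -3; 192/425 -56/425 -787/425 0; -72/85 21/85 229/170 1; 0 0 0 1]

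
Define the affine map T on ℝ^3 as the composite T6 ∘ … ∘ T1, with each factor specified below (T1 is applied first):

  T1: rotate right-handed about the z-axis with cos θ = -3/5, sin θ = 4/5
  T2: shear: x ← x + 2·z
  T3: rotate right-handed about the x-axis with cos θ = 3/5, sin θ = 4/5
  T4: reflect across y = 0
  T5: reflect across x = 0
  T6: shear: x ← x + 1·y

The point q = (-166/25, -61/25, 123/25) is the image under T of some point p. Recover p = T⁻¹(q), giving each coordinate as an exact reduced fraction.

T1 = [-3/5 -4/5 0 0; 4/5 -3/5 0 0; 0 0 1 0; 0 0 0 1]
T2·T1 = [-3/5 -4/5 2 0; 4/5 -3/5 0 0; 0 0 1 0; 0 0 0 1]
T3·…·T1 = [-3/5 -4/5 2 0; 12/25 -9/25 -4/5 0; 16/25 -12/25 3/5 0; 0 0 0 1]
T4·…·T1 = [-3/5 -4/5 2 0; -12/25 9/25 4/5 0; 16/25 -12/25 3/5 0; 0 0 0 1]
T5·…·T1 = [3/5 4/5 -2 0; -12/25 9/25 4/5 0; 16/25 -12/25 3/5 0; 0 0 0 1]
T6·…·T1 = [3/25 29/25 -6/5 0; -12/25 9/25 4/5 0; 16/25 -12/25 3/5 0; 0 0 0 1]
det M = 1; M⁻¹ = [3/5 -3/25 34/25 0; 4/5 21/25 12/25 0; 0 4/5 3/5 0; 0 0 0 1]
M⁻¹ · (-166/25, -61/25, 123/25)ᵀ = (3, -5, 1)ᵀ

p = (3, -5, 1)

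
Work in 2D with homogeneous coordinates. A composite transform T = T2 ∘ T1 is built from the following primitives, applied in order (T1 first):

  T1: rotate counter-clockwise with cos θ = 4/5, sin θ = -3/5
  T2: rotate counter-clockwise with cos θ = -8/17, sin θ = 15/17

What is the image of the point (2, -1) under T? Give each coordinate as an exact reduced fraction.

T(p) = (22/17, 31/17)

T1 rotate counter-clockwise with cos θ = 4/5, sin θ = -3/5: (2, -1) → (1, -2)
T2 rotate counter-clockwise with cos θ = -8/17, sin θ = 15/17: (1, -2) → (22/17, 31/17)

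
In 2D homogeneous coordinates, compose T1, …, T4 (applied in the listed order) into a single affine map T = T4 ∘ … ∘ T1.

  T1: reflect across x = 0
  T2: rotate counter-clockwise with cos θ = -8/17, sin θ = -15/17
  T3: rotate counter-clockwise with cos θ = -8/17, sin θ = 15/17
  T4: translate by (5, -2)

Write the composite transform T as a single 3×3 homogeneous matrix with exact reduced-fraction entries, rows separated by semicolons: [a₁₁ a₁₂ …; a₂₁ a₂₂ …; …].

T = [-1 0 5; 0 1 -2; 0 0 1]

T1 = [-1 0 0; 0 1 0; 0 0 1]
T2·T1 = [8/17 15/17 0; 15/17 -8/17 0; 0 0 1]
T3·…·T1 = [-1 0 0; 0 1 0; 0 0 1]
T4·…·T1 = [-1 0 5; 0 1 -2; 0 0 1]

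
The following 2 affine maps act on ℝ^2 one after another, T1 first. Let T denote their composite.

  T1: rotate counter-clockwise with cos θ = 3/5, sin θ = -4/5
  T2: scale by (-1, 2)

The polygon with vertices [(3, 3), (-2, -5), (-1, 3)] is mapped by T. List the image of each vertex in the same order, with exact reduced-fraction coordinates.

image vertices: (-21/5, -6/5), (26/5, -14/5), (-9/5, 26/5)

T1 rotate counter-clockwise with cos θ = 3/5, sin θ = -4/5: (3, 3) → (21/5, -3/5); (-2, -5) → (-26/5, -7/5); (-1, 3) → (9/5, 13/5)
T2 scale by (-1, 2): (21/5, -3/5) → (-21/5, -6/5); (-26/5, -7/5) → (26/5, -14/5); (9/5, 13/5) → (-9/5, 26/5)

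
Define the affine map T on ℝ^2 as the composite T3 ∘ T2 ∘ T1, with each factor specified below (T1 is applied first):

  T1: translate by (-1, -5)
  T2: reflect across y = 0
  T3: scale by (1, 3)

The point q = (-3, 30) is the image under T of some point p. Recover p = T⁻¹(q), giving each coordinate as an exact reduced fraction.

p = (-2, -5)

T1 = [1 0 -1; 0 1 -5; 0 0 1]
T2·T1 = [1 0 -1; 0 -1 5; 0 0 1]
T3·…·T1 = [1 0 -1; 0 -3 15; 0 0 1]
det M = -3; M⁻¹ = [1 0 1; 0 -1/3 5; 0 0 1]
M⁻¹ · (-3, 30)ᵀ = (-2, -5)ᵀ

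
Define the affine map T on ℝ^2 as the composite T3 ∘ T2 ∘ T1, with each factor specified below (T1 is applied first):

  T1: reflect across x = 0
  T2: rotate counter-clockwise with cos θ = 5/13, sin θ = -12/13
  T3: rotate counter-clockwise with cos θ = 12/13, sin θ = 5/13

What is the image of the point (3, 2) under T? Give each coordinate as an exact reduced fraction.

T1 reflect across x = 0: (3, 2) → (-3, 2)
T2 rotate counter-clockwise with cos θ = 5/13, sin θ = -12/13: (-3, 2) → (9/13, 46/13)
T3 rotate counter-clockwise with cos θ = 12/13, sin θ = 5/13: (9/13, 46/13) → (-122/169, 597/169)

T(p) = (-122/169, 597/169)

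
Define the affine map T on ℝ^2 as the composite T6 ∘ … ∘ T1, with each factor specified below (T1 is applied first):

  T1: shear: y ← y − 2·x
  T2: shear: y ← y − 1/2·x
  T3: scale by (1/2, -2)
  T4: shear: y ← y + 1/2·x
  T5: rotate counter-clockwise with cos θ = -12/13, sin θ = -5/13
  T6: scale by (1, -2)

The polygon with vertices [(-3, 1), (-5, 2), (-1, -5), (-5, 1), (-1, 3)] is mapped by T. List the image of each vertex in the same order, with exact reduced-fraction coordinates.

T1 shear: y ← y − 2·x: (-3, 1) → (-3, 7); (-5, 2) → (-5, 12); (-1, -5) → (-1, -3); (-5, 1) → (-5, 11); (-1, 3) → (-1, 5)
T2 shear: y ← y − 1/2·x: (-3, 7) → (-3, 17/2); (-5, 12) → (-5, 29/2); (-1, -3) → (-1, -5/2); (-5, 11) → (-5, 27/2); (-1, 5) → (-1, 11/2)
T3 scale by (1/2, -2): (-3, 17/2) → (-3/2, -17); (-5, 29/2) → (-5/2, -29); (-1, -5/2) → (-1/2, 5); (-5, 27/2) → (-5/2, -27); (-1, 11/2) → (-1/2, -11)
T4 shear: y ← y + 1/2·x: (-3/2, -17) → (-3/2, -71/4); (-5/2, -29) → (-5/2, -121/4); (-1/2, 5) → (-1/2, 19/4); (-5/2, -27) → (-5/2, -113/4); (-1/2, -11) → (-1/2, -45/4)
T5 rotate counter-clockwise with cos θ = -12/13, sin θ = -5/13: (-3/2, -71/4) → (-283/52, 441/26); (-5/2, -121/4) → (-485/52, 751/26); (-1/2, 19/4) → (119/52, -109/26); (-5/2, -113/4) → (-445/52, 703/26); (-1/2, -45/4) → (-201/52, 275/26)
T6 scale by (1, -2): (-283/52, 441/26) → (-283/52, -441/13); (-485/52, 751/26) → (-485/52, -751/13); (119/52, -109/26) → (119/52, 109/13); (-445/52, 703/26) → (-445/52, -703/13); (-201/52, 275/26) → (-201/52, -275/13)

image vertices: (-283/52, -441/13), (-485/52, -751/13), (119/52, 109/13), (-445/52, -703/13), (-201/52, -275/13)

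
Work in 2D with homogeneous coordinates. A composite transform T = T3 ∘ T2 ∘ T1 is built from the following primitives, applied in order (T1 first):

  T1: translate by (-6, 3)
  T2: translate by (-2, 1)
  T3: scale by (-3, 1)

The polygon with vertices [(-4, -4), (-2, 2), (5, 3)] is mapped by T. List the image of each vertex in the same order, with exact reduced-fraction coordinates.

image vertices: (36, 0), (30, 6), (9, 7)

T1 translate by (-6, 3): (-4, -4) → (-10, -1); (-2, 2) → (-8, 5); (5, 3) → (-1, 6)
T2 translate by (-2, 1): (-10, -1) → (-12, 0); (-8, 5) → (-10, 6); (-1, 6) → (-3, 7)
T3 scale by (-3, 1): (-12, 0) → (36, 0); (-10, 6) → (30, 6); (-3, 7) → (9, 7)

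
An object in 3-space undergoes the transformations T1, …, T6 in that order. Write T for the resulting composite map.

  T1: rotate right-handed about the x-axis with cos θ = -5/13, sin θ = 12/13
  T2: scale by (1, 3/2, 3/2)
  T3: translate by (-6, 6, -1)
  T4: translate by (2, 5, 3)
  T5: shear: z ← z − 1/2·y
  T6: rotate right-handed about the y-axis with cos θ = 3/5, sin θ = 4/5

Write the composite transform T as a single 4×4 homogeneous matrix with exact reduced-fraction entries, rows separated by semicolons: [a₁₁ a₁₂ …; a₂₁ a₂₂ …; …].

T1 = [1 0 0 0; 0 -5/13 -12/13 0; 0 12/13 -5/13 0; 0 0 0 1]
T2·T1 = [1 0 0 0; 0 -15/26 -18/13 0; 0 18/13 -15/26 0; 0 0 0 1]
T3·…·T1 = [1 0 0 -6; 0 -15/26 -18/13 6; 0 18/13 -15/26 -1; 0 0 0 1]
T4·…·T1 = [1 0 0 -4; 0 -15/26 -18/13 11; 0 18/13 -15/26 2; 0 0 0 1]
T5·…·T1 = [1 0 0 -4; 0 -15/26 -18/13 11; 0 87/52 3/26 -7/2; 0 0 0 1]
T6·…·T1 = [3/5 87/65 6/65 -26/5; 0 -15/26 -18/13 11; -4/5 261/260 9/130 11/10; 0 0 0 1]

T = [3/5 87/65 6/65 -26/5; 0 -15/26 -18/13 11; -4/5 261/260 9/130 11/10; 0 0 0 1]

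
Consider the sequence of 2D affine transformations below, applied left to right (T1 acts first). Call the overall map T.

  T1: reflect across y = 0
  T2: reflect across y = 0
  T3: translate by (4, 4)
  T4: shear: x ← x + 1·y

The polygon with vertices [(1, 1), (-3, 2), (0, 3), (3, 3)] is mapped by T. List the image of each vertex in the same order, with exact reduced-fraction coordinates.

image vertices: (10, 5), (7, 6), (11, 7), (14, 7)

T1 reflect across y = 0: (1, 1) → (1, -1); (-3, 2) → (-3, -2); (0, 3) → (0, -3); (3, 3) → (3, -3)
T2 reflect across y = 0: (1, -1) → (1, 1); (-3, -2) → (-3, 2); (0, -3) → (0, 3); (3, -3) → (3, 3)
T3 translate by (4, 4): (1, 1) → (5, 5); (-3, 2) → (1, 6); (0, 3) → (4, 7); (3, 3) → (7, 7)
T4 shear: x ← x + 1·y: (5, 5) → (10, 5); (1, 6) → (7, 6); (4, 7) → (11, 7); (7, 7) → (14, 7)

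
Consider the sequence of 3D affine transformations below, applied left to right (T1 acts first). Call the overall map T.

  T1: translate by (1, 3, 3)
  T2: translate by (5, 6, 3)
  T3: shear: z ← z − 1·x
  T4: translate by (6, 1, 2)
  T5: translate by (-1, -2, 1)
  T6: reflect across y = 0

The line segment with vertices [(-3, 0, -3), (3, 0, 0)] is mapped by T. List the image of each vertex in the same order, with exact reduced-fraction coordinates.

T1 translate by (1, 3, 3): (-3, 0, -3) → (-2, 3, 0); (3, 0, 0) → (4, 3, 3)
T2 translate by (5, 6, 3): (-2, 3, 0) → (3, 9, 3); (4, 3, 3) → (9, 9, 6)
T3 shear: z ← z − 1·x: (3, 9, 3) → (3, 9, 0); (9, 9, 6) → (9, 9, -3)
T4 translate by (6, 1, 2): (3, 9, 0) → (9, 10, 2); (9, 9, -3) → (15, 10, -1)
T5 translate by (-1, -2, 1): (9, 10, 2) → (8, 8, 3); (15, 10, -1) → (14, 8, 0)
T6 reflect across y = 0: (8, 8, 3) → (8, -8, 3); (14, 8, 0) → (14, -8, 0)

image vertices: (8, -8, 3), (14, -8, 0)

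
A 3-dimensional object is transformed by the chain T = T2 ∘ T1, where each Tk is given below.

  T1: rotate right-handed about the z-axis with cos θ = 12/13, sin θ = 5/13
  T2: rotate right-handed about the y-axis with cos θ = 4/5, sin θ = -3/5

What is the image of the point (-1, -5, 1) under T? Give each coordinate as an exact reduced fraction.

T1 rotate right-handed about the z-axis with cos θ = 12/13, sin θ = 5/13: (-1, -5, 1) → (1, -5, 1)
T2 rotate right-handed about the y-axis with cos θ = 4/5, sin θ = -3/5: (1, -5, 1) → (1/5, -5, 7/5)

T(p) = (1/5, -5, 7/5)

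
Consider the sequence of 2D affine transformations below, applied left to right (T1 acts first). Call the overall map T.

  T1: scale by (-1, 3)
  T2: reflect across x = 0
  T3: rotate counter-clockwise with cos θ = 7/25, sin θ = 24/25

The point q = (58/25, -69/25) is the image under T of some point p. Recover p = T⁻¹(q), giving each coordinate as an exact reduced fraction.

p = (-2, -1)

T1 = [-1 0 0; 0 3 0; 0 0 1]
T2·T1 = [1 0 0; 0 3 0; 0 0 1]
T3·…·T1 = [7/25 -72/25 0; 24/25 21/25 0; 0 0 1]
det M = 3; M⁻¹ = [7/25 24/25 0; -8/25 7/75 0; 0 0 1]
M⁻¹ · (58/25, -69/25)ᵀ = (-2, -1)ᵀ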